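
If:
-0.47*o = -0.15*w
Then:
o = 0.319148936170213*w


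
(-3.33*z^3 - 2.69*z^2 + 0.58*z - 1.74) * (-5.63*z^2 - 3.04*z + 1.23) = 18.7479*z^5 + 25.2679*z^4 + 0.8163*z^3 + 4.7243*z^2 + 6.003*z - 2.1402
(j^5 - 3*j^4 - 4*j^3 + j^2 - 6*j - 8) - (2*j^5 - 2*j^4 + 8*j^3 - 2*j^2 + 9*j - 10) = -j^5 - j^4 - 12*j^3 + 3*j^2 - 15*j + 2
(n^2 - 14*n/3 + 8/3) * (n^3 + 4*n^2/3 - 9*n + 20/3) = n^5 - 10*n^4/3 - 113*n^3/9 + 470*n^2/9 - 496*n/9 + 160/9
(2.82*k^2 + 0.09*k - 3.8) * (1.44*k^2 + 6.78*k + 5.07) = 4.0608*k^4 + 19.2492*k^3 + 9.4356*k^2 - 25.3077*k - 19.266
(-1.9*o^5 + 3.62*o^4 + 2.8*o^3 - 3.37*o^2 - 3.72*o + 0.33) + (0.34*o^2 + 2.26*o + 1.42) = -1.9*o^5 + 3.62*o^4 + 2.8*o^3 - 3.03*o^2 - 1.46*o + 1.75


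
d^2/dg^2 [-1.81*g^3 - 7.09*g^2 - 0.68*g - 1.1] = -10.86*g - 14.18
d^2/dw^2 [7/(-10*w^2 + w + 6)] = 14*(-100*w^2 + 10*w + (20*w - 1)^2 + 60)/(-10*w^2 + w + 6)^3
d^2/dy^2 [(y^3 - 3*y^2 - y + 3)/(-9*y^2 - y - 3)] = 2*(80*y^3 - 981*y^2 - 189*y + 102)/(729*y^6 + 243*y^5 + 756*y^4 + 163*y^3 + 252*y^2 + 27*y + 27)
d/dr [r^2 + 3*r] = 2*r + 3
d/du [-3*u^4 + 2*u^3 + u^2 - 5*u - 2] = -12*u^3 + 6*u^2 + 2*u - 5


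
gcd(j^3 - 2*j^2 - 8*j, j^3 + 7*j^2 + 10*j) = j^2 + 2*j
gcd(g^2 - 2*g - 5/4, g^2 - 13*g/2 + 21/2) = 1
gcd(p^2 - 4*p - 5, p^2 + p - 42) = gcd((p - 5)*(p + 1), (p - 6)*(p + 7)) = 1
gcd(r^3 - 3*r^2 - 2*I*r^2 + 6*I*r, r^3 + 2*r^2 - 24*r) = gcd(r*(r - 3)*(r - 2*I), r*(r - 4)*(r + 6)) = r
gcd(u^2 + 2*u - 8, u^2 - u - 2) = u - 2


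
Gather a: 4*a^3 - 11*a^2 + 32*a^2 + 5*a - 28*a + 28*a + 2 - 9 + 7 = 4*a^3 + 21*a^2 + 5*a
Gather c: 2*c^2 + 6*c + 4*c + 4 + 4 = 2*c^2 + 10*c + 8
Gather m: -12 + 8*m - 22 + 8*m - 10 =16*m - 44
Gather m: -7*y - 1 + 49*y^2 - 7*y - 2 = 49*y^2 - 14*y - 3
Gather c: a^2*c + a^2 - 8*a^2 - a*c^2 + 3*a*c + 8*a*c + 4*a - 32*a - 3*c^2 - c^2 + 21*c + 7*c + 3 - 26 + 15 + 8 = -7*a^2 - 28*a + c^2*(-a - 4) + c*(a^2 + 11*a + 28)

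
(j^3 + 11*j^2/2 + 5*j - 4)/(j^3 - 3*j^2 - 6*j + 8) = (j^2 + 7*j/2 - 2)/(j^2 - 5*j + 4)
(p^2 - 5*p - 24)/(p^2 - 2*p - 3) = (-p^2 + 5*p + 24)/(-p^2 + 2*p + 3)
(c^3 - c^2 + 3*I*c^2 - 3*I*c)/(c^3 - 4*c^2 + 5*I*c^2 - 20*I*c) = (c^2 + c*(-1 + 3*I) - 3*I)/(c^2 + c*(-4 + 5*I) - 20*I)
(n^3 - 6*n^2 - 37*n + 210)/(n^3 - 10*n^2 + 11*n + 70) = (n + 6)/(n + 2)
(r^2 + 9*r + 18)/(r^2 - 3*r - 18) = (r + 6)/(r - 6)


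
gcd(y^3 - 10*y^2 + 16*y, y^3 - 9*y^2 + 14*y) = y^2 - 2*y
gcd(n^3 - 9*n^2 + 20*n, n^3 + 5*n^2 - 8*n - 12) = 1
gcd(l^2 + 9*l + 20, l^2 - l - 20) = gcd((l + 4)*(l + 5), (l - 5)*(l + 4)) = l + 4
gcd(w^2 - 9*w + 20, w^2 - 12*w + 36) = 1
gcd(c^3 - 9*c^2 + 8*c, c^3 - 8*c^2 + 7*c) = c^2 - c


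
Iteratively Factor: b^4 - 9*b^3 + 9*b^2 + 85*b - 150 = (b - 5)*(b^3 - 4*b^2 - 11*b + 30) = (b - 5)*(b - 2)*(b^2 - 2*b - 15) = (b - 5)*(b - 2)*(b + 3)*(b - 5)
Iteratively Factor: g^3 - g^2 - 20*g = (g)*(g^2 - g - 20) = g*(g - 5)*(g + 4)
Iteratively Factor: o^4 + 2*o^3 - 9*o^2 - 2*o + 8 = (o + 1)*(o^3 + o^2 - 10*o + 8) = (o - 1)*(o + 1)*(o^2 + 2*o - 8) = (o - 1)*(o + 1)*(o + 4)*(o - 2)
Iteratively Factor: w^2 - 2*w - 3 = (w + 1)*(w - 3)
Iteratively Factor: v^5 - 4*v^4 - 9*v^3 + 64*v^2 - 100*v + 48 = (v + 4)*(v^4 - 8*v^3 + 23*v^2 - 28*v + 12) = (v - 2)*(v + 4)*(v^3 - 6*v^2 + 11*v - 6) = (v - 2)*(v - 1)*(v + 4)*(v^2 - 5*v + 6) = (v - 2)^2*(v - 1)*(v + 4)*(v - 3)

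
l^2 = l^2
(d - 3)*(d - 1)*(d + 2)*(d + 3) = d^4 + d^3 - 11*d^2 - 9*d + 18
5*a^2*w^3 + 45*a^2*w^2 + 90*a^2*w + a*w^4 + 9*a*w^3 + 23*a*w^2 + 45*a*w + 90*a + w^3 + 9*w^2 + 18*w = (5*a + w)*(w + 3)*(w + 6)*(a*w + 1)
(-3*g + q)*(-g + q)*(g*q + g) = 3*g^3*q + 3*g^3 - 4*g^2*q^2 - 4*g^2*q + g*q^3 + g*q^2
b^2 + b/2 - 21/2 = (b - 3)*(b + 7/2)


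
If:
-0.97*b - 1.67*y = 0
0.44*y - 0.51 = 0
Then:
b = -2.00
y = 1.16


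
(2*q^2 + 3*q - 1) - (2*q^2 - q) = 4*q - 1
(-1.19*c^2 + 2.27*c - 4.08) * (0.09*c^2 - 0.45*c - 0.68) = -0.1071*c^4 + 0.7398*c^3 - 0.5795*c^2 + 0.2924*c + 2.7744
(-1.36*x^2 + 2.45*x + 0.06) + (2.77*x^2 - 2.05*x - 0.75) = 1.41*x^2 + 0.4*x - 0.69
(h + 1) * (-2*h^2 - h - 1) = -2*h^3 - 3*h^2 - 2*h - 1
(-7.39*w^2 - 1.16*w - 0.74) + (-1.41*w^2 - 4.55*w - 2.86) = -8.8*w^2 - 5.71*w - 3.6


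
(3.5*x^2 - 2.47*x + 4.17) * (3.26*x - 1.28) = 11.41*x^3 - 12.5322*x^2 + 16.7558*x - 5.3376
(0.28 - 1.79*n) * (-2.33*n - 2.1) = 4.1707*n^2 + 3.1066*n - 0.588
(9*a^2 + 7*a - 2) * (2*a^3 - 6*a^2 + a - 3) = 18*a^5 - 40*a^4 - 37*a^3 - 8*a^2 - 23*a + 6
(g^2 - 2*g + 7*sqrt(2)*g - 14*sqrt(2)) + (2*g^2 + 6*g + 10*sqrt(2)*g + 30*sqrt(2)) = 3*g^2 + 4*g + 17*sqrt(2)*g + 16*sqrt(2)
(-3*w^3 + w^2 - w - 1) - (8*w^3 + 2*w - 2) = -11*w^3 + w^2 - 3*w + 1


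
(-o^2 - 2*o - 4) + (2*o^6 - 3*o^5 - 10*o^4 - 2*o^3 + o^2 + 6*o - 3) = 2*o^6 - 3*o^5 - 10*o^4 - 2*o^3 + 4*o - 7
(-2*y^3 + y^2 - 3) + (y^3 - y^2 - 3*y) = -y^3 - 3*y - 3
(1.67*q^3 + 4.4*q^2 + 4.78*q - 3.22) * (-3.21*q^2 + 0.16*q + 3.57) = -5.3607*q^5 - 13.8568*q^4 - 8.6779*q^3 + 26.809*q^2 + 16.5494*q - 11.4954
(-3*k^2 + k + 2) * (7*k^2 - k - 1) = -21*k^4 + 10*k^3 + 16*k^2 - 3*k - 2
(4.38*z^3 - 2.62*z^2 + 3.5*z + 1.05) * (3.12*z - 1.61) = 13.6656*z^4 - 15.2262*z^3 + 15.1382*z^2 - 2.359*z - 1.6905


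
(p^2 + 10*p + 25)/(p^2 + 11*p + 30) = (p + 5)/(p + 6)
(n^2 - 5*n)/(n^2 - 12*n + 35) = n/(n - 7)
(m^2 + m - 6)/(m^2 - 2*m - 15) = (m - 2)/(m - 5)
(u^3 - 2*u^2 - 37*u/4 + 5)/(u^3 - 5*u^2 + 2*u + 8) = (u^2 + 2*u - 5/4)/(u^2 - u - 2)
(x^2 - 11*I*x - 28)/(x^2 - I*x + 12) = (x - 7*I)/(x + 3*I)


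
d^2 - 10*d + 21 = (d - 7)*(d - 3)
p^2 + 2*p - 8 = (p - 2)*(p + 4)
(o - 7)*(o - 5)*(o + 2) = o^3 - 10*o^2 + 11*o + 70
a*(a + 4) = a^2 + 4*a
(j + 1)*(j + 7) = j^2 + 8*j + 7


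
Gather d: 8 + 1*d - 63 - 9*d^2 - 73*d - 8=-9*d^2 - 72*d - 63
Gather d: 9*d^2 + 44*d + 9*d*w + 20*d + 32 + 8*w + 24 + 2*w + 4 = 9*d^2 + d*(9*w + 64) + 10*w + 60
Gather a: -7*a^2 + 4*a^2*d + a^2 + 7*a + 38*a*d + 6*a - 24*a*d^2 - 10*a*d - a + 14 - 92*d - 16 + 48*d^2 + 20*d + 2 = a^2*(4*d - 6) + a*(-24*d^2 + 28*d + 12) + 48*d^2 - 72*d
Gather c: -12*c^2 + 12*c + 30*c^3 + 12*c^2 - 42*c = 30*c^3 - 30*c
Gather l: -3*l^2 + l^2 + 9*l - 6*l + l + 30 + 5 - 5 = -2*l^2 + 4*l + 30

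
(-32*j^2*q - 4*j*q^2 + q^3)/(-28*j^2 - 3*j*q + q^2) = q*(-8*j + q)/(-7*j + q)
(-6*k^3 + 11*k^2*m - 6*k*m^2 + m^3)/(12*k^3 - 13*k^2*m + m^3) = (-2*k + m)/(4*k + m)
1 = 1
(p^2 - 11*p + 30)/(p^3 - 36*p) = (p - 5)/(p*(p + 6))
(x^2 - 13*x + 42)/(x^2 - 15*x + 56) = (x - 6)/(x - 8)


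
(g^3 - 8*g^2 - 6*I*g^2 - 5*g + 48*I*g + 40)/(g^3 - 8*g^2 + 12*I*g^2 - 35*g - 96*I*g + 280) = (g^2 - 6*I*g - 5)/(g^2 + 12*I*g - 35)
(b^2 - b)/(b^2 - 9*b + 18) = b*(b - 1)/(b^2 - 9*b + 18)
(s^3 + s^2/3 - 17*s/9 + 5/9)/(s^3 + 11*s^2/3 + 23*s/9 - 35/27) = 3*(s - 1)/(3*s + 7)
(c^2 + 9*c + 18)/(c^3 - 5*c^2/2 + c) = 2*(c^2 + 9*c + 18)/(c*(2*c^2 - 5*c + 2))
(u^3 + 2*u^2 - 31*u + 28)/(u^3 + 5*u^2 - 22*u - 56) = (u - 1)/(u + 2)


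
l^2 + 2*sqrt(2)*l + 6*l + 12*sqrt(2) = (l + 6)*(l + 2*sqrt(2))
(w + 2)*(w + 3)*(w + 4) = w^3 + 9*w^2 + 26*w + 24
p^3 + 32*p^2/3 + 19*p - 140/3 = (p - 4/3)*(p + 5)*(p + 7)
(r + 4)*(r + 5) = r^2 + 9*r + 20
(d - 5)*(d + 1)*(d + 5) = d^3 + d^2 - 25*d - 25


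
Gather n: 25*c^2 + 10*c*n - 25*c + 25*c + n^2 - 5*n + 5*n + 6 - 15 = 25*c^2 + 10*c*n + n^2 - 9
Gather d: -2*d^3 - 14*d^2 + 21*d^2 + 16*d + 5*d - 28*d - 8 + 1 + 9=-2*d^3 + 7*d^2 - 7*d + 2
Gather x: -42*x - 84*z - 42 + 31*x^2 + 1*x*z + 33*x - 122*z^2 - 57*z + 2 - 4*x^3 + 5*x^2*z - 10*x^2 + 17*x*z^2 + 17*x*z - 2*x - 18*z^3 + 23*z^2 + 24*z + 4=-4*x^3 + x^2*(5*z + 21) + x*(17*z^2 + 18*z - 11) - 18*z^3 - 99*z^2 - 117*z - 36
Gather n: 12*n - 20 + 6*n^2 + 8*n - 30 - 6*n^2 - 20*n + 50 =0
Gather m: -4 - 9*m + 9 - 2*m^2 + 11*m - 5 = -2*m^2 + 2*m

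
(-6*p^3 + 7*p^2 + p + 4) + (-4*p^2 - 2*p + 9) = -6*p^3 + 3*p^2 - p + 13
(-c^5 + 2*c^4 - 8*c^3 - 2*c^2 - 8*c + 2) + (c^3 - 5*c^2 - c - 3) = -c^5 + 2*c^4 - 7*c^3 - 7*c^2 - 9*c - 1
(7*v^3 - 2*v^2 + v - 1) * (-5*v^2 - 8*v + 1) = -35*v^5 - 46*v^4 + 18*v^3 - 5*v^2 + 9*v - 1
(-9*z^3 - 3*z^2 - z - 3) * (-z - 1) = 9*z^4 + 12*z^3 + 4*z^2 + 4*z + 3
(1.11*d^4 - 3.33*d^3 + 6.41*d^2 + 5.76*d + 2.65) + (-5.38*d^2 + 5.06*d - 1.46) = 1.11*d^4 - 3.33*d^3 + 1.03*d^2 + 10.82*d + 1.19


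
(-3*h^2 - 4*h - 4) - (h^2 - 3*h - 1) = -4*h^2 - h - 3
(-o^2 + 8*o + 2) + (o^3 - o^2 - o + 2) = o^3 - 2*o^2 + 7*o + 4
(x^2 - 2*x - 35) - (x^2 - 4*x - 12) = 2*x - 23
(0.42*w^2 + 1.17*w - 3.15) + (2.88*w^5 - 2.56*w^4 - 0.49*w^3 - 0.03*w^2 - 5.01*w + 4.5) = 2.88*w^5 - 2.56*w^4 - 0.49*w^3 + 0.39*w^2 - 3.84*w + 1.35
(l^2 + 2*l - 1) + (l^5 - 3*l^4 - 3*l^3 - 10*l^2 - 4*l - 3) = l^5 - 3*l^4 - 3*l^3 - 9*l^2 - 2*l - 4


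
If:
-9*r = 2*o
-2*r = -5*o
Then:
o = 0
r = 0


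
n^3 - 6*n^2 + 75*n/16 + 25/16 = (n - 5)*(n - 5/4)*(n + 1/4)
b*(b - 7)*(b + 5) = b^3 - 2*b^2 - 35*b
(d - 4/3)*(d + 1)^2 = d^3 + 2*d^2/3 - 5*d/3 - 4/3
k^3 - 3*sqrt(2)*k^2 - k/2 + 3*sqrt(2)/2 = (k - 3*sqrt(2))*(k - sqrt(2)/2)*(k + sqrt(2)/2)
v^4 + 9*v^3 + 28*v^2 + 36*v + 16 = (v + 1)*(v + 2)^2*(v + 4)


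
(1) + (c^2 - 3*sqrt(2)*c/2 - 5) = c^2 - 3*sqrt(2)*c/2 - 4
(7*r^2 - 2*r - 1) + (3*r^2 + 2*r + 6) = 10*r^2 + 5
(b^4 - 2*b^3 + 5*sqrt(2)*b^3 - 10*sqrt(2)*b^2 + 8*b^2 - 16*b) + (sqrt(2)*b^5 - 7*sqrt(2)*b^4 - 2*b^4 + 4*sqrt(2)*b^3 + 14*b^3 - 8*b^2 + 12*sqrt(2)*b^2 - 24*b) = sqrt(2)*b^5 - 7*sqrt(2)*b^4 - b^4 + 12*b^3 + 9*sqrt(2)*b^3 + 2*sqrt(2)*b^2 - 40*b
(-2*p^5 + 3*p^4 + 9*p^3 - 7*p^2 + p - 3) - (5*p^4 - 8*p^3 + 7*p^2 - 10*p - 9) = -2*p^5 - 2*p^4 + 17*p^3 - 14*p^2 + 11*p + 6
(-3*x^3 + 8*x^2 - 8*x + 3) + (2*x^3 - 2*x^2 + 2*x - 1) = -x^3 + 6*x^2 - 6*x + 2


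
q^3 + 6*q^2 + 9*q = q*(q + 3)^2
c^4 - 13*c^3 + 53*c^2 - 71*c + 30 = (c - 6)*(c - 5)*(c - 1)^2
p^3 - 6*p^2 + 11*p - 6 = (p - 3)*(p - 2)*(p - 1)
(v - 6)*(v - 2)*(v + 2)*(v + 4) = v^4 - 2*v^3 - 28*v^2 + 8*v + 96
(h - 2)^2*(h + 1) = h^3 - 3*h^2 + 4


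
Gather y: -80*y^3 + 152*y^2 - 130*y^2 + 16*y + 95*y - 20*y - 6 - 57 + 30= -80*y^3 + 22*y^2 + 91*y - 33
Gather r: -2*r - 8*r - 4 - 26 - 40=-10*r - 70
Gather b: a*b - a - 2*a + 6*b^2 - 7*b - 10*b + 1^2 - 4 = -3*a + 6*b^2 + b*(a - 17) - 3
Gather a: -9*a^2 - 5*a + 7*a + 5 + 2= -9*a^2 + 2*a + 7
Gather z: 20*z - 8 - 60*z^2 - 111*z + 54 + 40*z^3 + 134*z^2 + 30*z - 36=40*z^3 + 74*z^2 - 61*z + 10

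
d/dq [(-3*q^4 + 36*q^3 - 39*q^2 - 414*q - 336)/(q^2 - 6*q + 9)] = 6*(-q^4 + 12*q^3 - 54*q^2 + 108*q + 319)/(q^3 - 9*q^2 + 27*q - 27)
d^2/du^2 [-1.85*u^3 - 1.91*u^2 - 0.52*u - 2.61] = -11.1*u - 3.82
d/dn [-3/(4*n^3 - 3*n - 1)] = 9*(4*n^2 - 1)/(-4*n^3 + 3*n + 1)^2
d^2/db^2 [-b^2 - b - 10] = -2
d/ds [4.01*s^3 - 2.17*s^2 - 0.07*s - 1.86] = 12.03*s^2 - 4.34*s - 0.07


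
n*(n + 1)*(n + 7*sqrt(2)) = n^3 + n^2 + 7*sqrt(2)*n^2 + 7*sqrt(2)*n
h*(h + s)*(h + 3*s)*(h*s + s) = h^4*s + 4*h^3*s^2 + h^3*s + 3*h^2*s^3 + 4*h^2*s^2 + 3*h*s^3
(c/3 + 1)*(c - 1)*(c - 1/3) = c^3/3 + 5*c^2/9 - 11*c/9 + 1/3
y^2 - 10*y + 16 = (y - 8)*(y - 2)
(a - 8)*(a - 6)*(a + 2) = a^3 - 12*a^2 + 20*a + 96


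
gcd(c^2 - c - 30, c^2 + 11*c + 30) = c + 5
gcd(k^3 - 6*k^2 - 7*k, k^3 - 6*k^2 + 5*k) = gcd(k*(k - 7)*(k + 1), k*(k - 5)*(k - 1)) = k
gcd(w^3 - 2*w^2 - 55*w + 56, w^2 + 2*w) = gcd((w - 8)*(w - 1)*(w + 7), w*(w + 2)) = 1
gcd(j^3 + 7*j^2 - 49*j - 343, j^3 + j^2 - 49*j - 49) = j^2 - 49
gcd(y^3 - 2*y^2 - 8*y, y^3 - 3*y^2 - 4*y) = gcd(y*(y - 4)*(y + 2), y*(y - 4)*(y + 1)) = y^2 - 4*y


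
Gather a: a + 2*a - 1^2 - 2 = 3*a - 3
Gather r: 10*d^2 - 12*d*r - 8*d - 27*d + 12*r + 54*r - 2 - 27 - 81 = 10*d^2 - 35*d + r*(66 - 12*d) - 110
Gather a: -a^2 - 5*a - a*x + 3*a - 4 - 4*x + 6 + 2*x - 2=-a^2 + a*(-x - 2) - 2*x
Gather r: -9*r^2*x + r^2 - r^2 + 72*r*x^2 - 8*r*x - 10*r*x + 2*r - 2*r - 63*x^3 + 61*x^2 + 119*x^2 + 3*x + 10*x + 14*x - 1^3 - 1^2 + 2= -9*r^2*x + r*(72*x^2 - 18*x) - 63*x^3 + 180*x^2 + 27*x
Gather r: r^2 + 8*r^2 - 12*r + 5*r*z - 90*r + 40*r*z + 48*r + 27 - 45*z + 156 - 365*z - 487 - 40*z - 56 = 9*r^2 + r*(45*z - 54) - 450*z - 360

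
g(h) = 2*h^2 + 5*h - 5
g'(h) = 4*h + 5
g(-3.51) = 2.09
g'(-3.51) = -9.04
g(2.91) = 26.49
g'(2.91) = 16.64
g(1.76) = 10.00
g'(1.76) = 12.04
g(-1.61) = -7.87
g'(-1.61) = -1.44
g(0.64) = -0.98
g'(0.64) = 7.56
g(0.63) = -1.06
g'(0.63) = 7.52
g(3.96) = 46.16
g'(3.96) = 20.84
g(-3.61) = 3.01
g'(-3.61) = -9.44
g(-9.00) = 112.00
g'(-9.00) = -31.00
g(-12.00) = 223.00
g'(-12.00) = -43.00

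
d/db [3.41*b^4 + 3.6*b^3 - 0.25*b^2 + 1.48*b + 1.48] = 13.64*b^3 + 10.8*b^2 - 0.5*b + 1.48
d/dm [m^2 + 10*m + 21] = 2*m + 10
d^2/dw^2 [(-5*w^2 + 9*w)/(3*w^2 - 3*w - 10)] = 4*(18*w^3 - 225*w^2 + 405*w - 385)/(27*w^6 - 81*w^5 - 189*w^4 + 513*w^3 + 630*w^2 - 900*w - 1000)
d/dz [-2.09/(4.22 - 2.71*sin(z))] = -5.6639*cos(z)/(2.71*sin(z) - 4.22)^2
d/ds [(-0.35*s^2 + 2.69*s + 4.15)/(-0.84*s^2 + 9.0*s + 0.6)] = (-0.8904*s^2 + 6.552*s - 35.736)/(0.7056*s^4 - 15.12*s^3 + 79.992*s^2 + 10.8*s + 0.36)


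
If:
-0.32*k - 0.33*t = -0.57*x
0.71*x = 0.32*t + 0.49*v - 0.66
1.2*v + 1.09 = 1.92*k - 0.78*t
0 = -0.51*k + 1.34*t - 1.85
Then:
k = 7.28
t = 4.15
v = 8.04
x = 6.49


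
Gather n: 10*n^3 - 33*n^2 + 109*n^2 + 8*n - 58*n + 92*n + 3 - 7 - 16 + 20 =10*n^3 + 76*n^2 + 42*n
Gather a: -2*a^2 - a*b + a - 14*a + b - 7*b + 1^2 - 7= -2*a^2 + a*(-b - 13) - 6*b - 6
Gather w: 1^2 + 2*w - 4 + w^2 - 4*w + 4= w^2 - 2*w + 1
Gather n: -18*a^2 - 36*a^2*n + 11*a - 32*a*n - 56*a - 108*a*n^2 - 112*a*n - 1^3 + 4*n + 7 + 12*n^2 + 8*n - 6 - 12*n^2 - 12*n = -18*a^2 - 108*a*n^2 - 45*a + n*(-36*a^2 - 144*a)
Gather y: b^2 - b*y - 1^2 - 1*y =b^2 + y*(-b - 1) - 1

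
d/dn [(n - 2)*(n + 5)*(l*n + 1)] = 3*l*n^2 + 6*l*n - 10*l + 2*n + 3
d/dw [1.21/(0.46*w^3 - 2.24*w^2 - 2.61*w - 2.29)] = (-1.6698*w^2 + 5.4208*w + 3.1581)/(-0.46*w^3 + 2.24*w^2 + 2.61*w + 2.29)^2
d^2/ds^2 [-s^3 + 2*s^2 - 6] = 4 - 6*s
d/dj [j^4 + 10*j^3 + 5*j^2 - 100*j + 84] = 4*j^3 + 30*j^2 + 10*j - 100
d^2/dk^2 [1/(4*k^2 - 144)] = 3*(k^2 + 12)/(2*(k^2 - 36)^3)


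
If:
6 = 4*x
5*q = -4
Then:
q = -4/5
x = 3/2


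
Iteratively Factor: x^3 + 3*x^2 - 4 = (x + 2)*(x^2 + x - 2) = (x - 1)*(x + 2)*(x + 2)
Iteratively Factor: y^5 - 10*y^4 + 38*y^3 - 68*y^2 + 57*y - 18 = (y - 3)*(y^4 - 7*y^3 + 17*y^2 - 17*y + 6) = (y - 3)^2*(y^3 - 4*y^2 + 5*y - 2) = (y - 3)^2*(y - 1)*(y^2 - 3*y + 2) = (y - 3)^2*(y - 2)*(y - 1)*(y - 1)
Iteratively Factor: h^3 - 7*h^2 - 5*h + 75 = (h + 3)*(h^2 - 10*h + 25) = (h - 5)*(h + 3)*(h - 5)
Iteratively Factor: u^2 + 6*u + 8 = (u + 2)*(u + 4)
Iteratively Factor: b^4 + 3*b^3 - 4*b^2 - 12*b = (b + 2)*(b^3 + b^2 - 6*b) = (b + 2)*(b + 3)*(b^2 - 2*b) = b*(b + 2)*(b + 3)*(b - 2)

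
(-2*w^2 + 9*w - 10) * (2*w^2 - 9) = -4*w^4 + 18*w^3 - 2*w^2 - 81*w + 90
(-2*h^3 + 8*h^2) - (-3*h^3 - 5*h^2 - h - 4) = h^3 + 13*h^2 + h + 4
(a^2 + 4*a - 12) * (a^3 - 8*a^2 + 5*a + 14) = a^5 - 4*a^4 - 39*a^3 + 130*a^2 - 4*a - 168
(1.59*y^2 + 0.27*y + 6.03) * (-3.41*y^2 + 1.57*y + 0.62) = -5.4219*y^4 + 1.5756*y^3 - 19.1526*y^2 + 9.6345*y + 3.7386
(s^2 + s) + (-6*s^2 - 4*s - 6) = -5*s^2 - 3*s - 6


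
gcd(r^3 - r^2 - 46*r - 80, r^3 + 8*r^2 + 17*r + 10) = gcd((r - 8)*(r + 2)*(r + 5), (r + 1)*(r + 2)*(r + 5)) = r^2 + 7*r + 10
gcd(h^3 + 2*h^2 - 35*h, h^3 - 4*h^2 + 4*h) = h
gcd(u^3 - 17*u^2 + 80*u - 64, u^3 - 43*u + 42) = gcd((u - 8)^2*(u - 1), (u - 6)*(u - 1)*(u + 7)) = u - 1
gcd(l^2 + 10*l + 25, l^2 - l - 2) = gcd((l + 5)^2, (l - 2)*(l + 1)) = 1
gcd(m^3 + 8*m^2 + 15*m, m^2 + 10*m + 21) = m + 3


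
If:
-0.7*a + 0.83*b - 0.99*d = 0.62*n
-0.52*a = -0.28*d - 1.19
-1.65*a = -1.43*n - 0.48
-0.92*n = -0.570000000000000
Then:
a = 0.83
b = -2.07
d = -2.71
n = 0.62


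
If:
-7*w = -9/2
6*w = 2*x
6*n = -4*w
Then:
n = -3/7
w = 9/14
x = 27/14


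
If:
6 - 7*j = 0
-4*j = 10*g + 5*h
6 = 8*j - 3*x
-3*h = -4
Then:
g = -106/105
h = 4/3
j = 6/7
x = 2/7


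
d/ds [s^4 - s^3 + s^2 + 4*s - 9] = 4*s^3 - 3*s^2 + 2*s + 4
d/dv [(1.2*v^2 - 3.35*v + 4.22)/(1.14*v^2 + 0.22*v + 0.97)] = (4.083*v^2 - 7.2936*v - 4.1779)/(1.2996*v^4 + 0.5016*v^3 + 2.26*v^2 + 0.4268*v + 0.9409)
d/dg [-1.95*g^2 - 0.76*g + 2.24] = -3.9*g - 0.76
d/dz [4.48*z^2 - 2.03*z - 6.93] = 8.96*z - 2.03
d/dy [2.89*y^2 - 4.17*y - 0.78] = 5.78*y - 4.17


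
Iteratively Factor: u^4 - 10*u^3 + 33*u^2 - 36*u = (u - 3)*(u^3 - 7*u^2 + 12*u) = (u - 3)^2*(u^2 - 4*u) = u*(u - 3)^2*(u - 4)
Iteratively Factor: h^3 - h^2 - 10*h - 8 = (h - 4)*(h^2 + 3*h + 2) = (h - 4)*(h + 1)*(h + 2)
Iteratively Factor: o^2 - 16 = (o + 4)*(o - 4)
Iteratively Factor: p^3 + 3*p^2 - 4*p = (p + 4)*(p^2 - p) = (p - 1)*(p + 4)*(p)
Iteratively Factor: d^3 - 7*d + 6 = (d + 3)*(d^2 - 3*d + 2) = (d - 1)*(d + 3)*(d - 2)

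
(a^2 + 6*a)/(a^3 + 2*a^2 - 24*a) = 1/(a - 4)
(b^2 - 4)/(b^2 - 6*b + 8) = (b + 2)/(b - 4)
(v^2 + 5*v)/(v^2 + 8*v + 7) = v*(v + 5)/(v^2 + 8*v + 7)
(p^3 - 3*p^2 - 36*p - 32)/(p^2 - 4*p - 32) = p + 1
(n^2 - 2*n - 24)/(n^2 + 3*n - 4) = (n - 6)/(n - 1)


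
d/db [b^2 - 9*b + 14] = 2*b - 9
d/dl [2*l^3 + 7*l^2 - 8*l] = 6*l^2 + 14*l - 8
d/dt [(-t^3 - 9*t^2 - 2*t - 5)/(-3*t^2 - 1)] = (3*t^4 - 3*t^2 - 12*t + 2)/(9*t^4 + 6*t^2 + 1)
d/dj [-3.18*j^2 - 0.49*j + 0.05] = -6.36*j - 0.49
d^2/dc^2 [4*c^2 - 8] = 8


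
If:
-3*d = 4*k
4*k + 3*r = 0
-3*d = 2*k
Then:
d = 0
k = 0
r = 0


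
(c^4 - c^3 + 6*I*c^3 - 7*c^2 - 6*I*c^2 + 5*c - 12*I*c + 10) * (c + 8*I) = c^5 - c^4 + 14*I*c^4 - 55*c^3 - 14*I*c^3 + 53*c^2 - 68*I*c^2 + 106*c + 40*I*c + 80*I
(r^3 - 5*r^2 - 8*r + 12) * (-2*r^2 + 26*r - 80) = -2*r^5 + 36*r^4 - 194*r^3 + 168*r^2 + 952*r - 960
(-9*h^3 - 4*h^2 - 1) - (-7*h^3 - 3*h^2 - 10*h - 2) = -2*h^3 - h^2 + 10*h + 1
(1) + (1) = 2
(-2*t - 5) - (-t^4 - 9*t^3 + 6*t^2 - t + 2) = t^4 + 9*t^3 - 6*t^2 - t - 7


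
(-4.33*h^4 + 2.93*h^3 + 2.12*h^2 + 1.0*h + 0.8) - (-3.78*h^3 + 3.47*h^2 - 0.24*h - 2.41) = -4.33*h^4 + 6.71*h^3 - 1.35*h^2 + 1.24*h + 3.21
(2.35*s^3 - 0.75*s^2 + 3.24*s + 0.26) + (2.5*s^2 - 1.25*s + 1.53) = 2.35*s^3 + 1.75*s^2 + 1.99*s + 1.79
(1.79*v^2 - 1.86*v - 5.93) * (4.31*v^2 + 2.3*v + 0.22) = 7.7149*v^4 - 3.8996*v^3 - 29.4425*v^2 - 14.0482*v - 1.3046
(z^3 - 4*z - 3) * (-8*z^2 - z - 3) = -8*z^5 - z^4 + 29*z^3 + 28*z^2 + 15*z + 9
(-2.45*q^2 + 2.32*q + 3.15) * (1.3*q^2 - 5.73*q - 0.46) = -3.185*q^4 + 17.0545*q^3 - 8.0716*q^2 - 19.1167*q - 1.449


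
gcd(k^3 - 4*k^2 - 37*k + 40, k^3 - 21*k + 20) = k^2 + 4*k - 5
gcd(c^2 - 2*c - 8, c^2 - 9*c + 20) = c - 4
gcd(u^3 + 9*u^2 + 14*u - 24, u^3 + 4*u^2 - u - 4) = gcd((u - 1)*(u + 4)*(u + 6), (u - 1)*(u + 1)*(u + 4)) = u^2 + 3*u - 4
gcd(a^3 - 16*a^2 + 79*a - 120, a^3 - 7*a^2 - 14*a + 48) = a - 8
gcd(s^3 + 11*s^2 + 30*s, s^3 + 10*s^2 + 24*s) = s^2 + 6*s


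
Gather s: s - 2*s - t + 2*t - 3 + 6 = -s + t + 3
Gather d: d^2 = d^2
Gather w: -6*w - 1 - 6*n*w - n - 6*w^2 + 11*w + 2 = -n - 6*w^2 + w*(5 - 6*n) + 1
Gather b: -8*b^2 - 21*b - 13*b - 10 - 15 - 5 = -8*b^2 - 34*b - 30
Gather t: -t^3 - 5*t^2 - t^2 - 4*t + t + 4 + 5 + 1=-t^3 - 6*t^2 - 3*t + 10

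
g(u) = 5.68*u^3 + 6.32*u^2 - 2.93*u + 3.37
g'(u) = 17.04*u^2 + 12.64*u - 2.93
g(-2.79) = -62.62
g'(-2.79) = 94.45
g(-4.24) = -303.55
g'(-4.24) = 249.81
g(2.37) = 107.54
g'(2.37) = 122.74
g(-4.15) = -281.59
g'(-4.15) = 238.09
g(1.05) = 13.84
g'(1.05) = 29.13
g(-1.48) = 3.14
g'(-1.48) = 15.69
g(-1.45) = 3.59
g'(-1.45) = 14.57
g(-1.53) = 2.30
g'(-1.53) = 17.62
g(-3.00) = -84.32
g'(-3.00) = 112.51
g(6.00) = 1440.19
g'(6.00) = 686.35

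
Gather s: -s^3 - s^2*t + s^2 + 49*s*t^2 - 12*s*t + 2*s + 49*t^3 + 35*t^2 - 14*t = -s^3 + s^2*(1 - t) + s*(49*t^2 - 12*t + 2) + 49*t^3 + 35*t^2 - 14*t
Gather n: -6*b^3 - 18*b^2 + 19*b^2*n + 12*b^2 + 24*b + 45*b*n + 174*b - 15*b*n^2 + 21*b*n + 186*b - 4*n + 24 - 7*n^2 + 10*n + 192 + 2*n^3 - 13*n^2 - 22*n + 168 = -6*b^3 - 6*b^2 + 384*b + 2*n^3 + n^2*(-15*b - 20) + n*(19*b^2 + 66*b - 16) + 384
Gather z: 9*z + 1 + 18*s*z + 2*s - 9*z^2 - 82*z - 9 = 2*s - 9*z^2 + z*(18*s - 73) - 8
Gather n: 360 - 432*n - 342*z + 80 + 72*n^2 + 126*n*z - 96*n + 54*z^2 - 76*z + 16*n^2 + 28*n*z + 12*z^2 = 88*n^2 + n*(154*z - 528) + 66*z^2 - 418*z + 440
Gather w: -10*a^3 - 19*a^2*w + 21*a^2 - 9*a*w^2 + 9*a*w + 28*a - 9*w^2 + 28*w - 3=-10*a^3 + 21*a^2 + 28*a + w^2*(-9*a - 9) + w*(-19*a^2 + 9*a + 28) - 3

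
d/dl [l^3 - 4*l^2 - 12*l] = 3*l^2 - 8*l - 12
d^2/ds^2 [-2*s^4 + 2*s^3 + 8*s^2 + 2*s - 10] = -24*s^2 + 12*s + 16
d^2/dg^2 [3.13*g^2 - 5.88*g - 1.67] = 6.26000000000000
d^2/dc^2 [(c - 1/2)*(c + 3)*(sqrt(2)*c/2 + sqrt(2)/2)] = sqrt(2)*(6*c + 7)/2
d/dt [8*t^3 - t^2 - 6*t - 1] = 24*t^2 - 2*t - 6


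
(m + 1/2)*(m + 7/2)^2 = m^3 + 15*m^2/2 + 63*m/4 + 49/8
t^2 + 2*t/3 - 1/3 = (t - 1/3)*(t + 1)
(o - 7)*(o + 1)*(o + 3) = o^3 - 3*o^2 - 25*o - 21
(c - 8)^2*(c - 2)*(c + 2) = c^4 - 16*c^3 + 60*c^2 + 64*c - 256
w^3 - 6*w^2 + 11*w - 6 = (w - 3)*(w - 2)*(w - 1)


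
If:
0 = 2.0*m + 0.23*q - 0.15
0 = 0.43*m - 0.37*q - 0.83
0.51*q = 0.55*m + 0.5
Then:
No Solution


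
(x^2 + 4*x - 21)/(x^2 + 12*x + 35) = (x - 3)/(x + 5)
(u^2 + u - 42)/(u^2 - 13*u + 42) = (u + 7)/(u - 7)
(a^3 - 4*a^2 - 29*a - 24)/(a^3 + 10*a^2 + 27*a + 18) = (a - 8)/(a + 6)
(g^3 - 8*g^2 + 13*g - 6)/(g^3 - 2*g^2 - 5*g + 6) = (g^2 - 7*g + 6)/(g^2 - g - 6)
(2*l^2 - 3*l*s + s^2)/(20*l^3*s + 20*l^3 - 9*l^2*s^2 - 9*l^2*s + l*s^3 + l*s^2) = (2*l^2 - 3*l*s + s^2)/(l*(20*l^2*s + 20*l^2 - 9*l*s^2 - 9*l*s + s^3 + s^2))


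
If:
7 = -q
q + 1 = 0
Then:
No Solution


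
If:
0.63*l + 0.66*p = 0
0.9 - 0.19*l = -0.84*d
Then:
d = -0.236961451247166*p - 1.07142857142857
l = -1.04761904761905*p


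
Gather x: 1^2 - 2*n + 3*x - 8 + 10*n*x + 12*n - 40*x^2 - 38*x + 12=10*n - 40*x^2 + x*(10*n - 35) + 5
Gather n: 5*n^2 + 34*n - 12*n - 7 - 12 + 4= 5*n^2 + 22*n - 15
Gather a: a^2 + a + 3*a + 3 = a^2 + 4*a + 3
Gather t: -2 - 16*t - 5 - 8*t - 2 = -24*t - 9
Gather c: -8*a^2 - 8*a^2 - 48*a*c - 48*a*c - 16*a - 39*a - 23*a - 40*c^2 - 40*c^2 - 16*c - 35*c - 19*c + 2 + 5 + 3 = -16*a^2 - 78*a - 80*c^2 + c*(-96*a - 70) + 10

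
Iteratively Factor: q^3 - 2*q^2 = (q)*(q^2 - 2*q) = q*(q - 2)*(q)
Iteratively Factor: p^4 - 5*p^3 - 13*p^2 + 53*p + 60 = (p - 5)*(p^3 - 13*p - 12) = (p - 5)*(p - 4)*(p^2 + 4*p + 3) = (p - 5)*(p - 4)*(p + 1)*(p + 3)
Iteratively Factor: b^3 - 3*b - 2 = (b + 1)*(b^2 - b - 2) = (b + 1)^2*(b - 2)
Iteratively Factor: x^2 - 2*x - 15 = (x + 3)*(x - 5)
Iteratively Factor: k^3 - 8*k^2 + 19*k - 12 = (k - 3)*(k^2 - 5*k + 4) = (k - 3)*(k - 1)*(k - 4)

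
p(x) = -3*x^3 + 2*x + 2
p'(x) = 2 - 9*x^2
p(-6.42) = 782.99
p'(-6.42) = -368.95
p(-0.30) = 1.48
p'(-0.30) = 1.19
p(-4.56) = 277.34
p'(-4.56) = -185.14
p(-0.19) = 1.64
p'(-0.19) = 1.68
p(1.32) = -2.26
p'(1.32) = -13.68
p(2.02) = -18.69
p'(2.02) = -34.72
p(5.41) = -462.20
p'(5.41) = -261.41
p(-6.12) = 677.42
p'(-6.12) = -335.09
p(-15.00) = 10097.00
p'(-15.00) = -2023.00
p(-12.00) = 5162.00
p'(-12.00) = -1294.00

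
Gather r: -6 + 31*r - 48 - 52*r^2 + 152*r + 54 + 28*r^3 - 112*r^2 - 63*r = 28*r^3 - 164*r^2 + 120*r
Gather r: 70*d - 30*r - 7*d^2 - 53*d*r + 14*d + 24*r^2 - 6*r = -7*d^2 + 84*d + 24*r^2 + r*(-53*d - 36)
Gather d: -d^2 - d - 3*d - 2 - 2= -d^2 - 4*d - 4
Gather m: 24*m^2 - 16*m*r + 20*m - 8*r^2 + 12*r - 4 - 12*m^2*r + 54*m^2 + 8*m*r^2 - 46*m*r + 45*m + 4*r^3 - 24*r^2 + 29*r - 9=m^2*(78 - 12*r) + m*(8*r^2 - 62*r + 65) + 4*r^3 - 32*r^2 + 41*r - 13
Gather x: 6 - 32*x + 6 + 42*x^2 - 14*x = 42*x^2 - 46*x + 12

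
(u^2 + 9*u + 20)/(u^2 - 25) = (u + 4)/(u - 5)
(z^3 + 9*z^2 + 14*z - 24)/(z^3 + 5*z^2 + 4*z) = (z^2 + 5*z - 6)/(z*(z + 1))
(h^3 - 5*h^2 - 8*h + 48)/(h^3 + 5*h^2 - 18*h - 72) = (h - 4)/(h + 6)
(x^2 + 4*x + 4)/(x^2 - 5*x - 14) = (x + 2)/(x - 7)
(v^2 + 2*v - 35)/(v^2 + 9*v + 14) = (v - 5)/(v + 2)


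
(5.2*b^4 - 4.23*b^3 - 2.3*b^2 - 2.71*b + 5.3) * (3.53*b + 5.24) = 18.356*b^5 + 12.3161*b^4 - 30.2842*b^3 - 21.6183*b^2 + 4.5086*b + 27.772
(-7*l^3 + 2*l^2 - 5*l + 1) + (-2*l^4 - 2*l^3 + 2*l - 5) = -2*l^4 - 9*l^3 + 2*l^2 - 3*l - 4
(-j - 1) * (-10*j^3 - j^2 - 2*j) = 10*j^4 + 11*j^3 + 3*j^2 + 2*j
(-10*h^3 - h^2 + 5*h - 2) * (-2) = 20*h^3 + 2*h^2 - 10*h + 4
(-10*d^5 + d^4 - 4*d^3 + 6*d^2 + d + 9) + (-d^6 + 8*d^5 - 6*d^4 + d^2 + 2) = -d^6 - 2*d^5 - 5*d^4 - 4*d^3 + 7*d^2 + d + 11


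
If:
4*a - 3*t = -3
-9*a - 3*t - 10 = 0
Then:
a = -1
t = -1/3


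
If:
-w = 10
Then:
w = -10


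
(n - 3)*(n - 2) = n^2 - 5*n + 6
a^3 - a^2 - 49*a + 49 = (a - 7)*(a - 1)*(a + 7)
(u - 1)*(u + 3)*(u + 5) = u^3 + 7*u^2 + 7*u - 15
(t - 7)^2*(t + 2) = t^3 - 12*t^2 + 21*t + 98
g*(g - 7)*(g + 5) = g^3 - 2*g^2 - 35*g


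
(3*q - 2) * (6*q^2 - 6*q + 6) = 18*q^3 - 30*q^2 + 30*q - 12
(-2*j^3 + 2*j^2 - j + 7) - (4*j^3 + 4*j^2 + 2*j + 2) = -6*j^3 - 2*j^2 - 3*j + 5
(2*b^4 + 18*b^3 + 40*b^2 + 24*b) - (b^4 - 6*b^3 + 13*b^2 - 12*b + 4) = b^4 + 24*b^3 + 27*b^2 + 36*b - 4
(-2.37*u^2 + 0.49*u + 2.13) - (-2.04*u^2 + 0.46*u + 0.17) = -0.33*u^2 + 0.03*u + 1.96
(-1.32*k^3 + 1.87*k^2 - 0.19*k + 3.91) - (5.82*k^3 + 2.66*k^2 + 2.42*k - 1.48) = -7.14*k^3 - 0.79*k^2 - 2.61*k + 5.39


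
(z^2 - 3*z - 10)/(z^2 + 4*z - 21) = (z^2 - 3*z - 10)/(z^2 + 4*z - 21)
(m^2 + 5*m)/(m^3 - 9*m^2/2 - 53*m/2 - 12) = 2*m*(m + 5)/(2*m^3 - 9*m^2 - 53*m - 24)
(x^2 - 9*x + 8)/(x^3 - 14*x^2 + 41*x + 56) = (x - 1)/(x^2 - 6*x - 7)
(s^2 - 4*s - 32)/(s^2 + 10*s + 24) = (s - 8)/(s + 6)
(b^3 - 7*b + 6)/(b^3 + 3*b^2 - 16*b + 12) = (b + 3)/(b + 6)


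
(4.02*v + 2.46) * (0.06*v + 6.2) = 0.2412*v^2 + 25.0716*v + 15.252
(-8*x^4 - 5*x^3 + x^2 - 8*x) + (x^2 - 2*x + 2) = -8*x^4 - 5*x^3 + 2*x^2 - 10*x + 2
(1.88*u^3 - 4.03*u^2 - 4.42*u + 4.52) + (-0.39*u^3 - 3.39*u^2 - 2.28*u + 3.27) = 1.49*u^3 - 7.42*u^2 - 6.7*u + 7.79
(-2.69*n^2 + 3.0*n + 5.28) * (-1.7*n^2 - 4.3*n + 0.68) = 4.573*n^4 + 6.467*n^3 - 23.7052*n^2 - 20.664*n + 3.5904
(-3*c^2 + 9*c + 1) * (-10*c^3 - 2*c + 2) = 30*c^5 - 90*c^4 - 4*c^3 - 24*c^2 + 16*c + 2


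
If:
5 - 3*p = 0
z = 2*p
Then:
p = 5/3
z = 10/3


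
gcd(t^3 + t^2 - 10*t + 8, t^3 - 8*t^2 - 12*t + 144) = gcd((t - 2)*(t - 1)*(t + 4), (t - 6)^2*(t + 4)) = t + 4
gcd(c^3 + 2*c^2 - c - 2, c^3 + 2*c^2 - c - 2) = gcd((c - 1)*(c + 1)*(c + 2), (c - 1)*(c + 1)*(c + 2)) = c^3 + 2*c^2 - c - 2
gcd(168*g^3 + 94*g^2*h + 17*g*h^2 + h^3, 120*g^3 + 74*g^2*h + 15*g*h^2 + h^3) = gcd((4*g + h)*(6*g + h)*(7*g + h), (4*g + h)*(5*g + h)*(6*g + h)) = 24*g^2 + 10*g*h + h^2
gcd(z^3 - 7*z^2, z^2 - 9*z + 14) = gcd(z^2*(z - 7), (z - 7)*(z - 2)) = z - 7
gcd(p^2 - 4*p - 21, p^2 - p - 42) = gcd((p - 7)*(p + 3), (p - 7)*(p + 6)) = p - 7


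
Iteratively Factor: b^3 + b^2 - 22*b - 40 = (b + 2)*(b^2 - b - 20) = (b - 5)*(b + 2)*(b + 4)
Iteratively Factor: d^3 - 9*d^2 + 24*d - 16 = (d - 1)*(d^2 - 8*d + 16) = (d - 4)*(d - 1)*(d - 4)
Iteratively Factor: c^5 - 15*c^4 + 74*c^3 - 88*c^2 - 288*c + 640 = (c - 4)*(c^4 - 11*c^3 + 30*c^2 + 32*c - 160) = (c - 5)*(c - 4)*(c^3 - 6*c^2 + 32) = (c - 5)*(c - 4)*(c + 2)*(c^2 - 8*c + 16) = (c - 5)*(c - 4)^2*(c + 2)*(c - 4)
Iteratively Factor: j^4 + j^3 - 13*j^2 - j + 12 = (j - 1)*(j^3 + 2*j^2 - 11*j - 12) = (j - 3)*(j - 1)*(j^2 + 5*j + 4) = (j - 3)*(j - 1)*(j + 4)*(j + 1)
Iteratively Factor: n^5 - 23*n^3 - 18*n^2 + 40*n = (n - 1)*(n^4 + n^3 - 22*n^2 - 40*n) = (n - 1)*(n + 4)*(n^3 - 3*n^2 - 10*n) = (n - 5)*(n - 1)*(n + 4)*(n^2 + 2*n) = n*(n - 5)*(n - 1)*(n + 4)*(n + 2)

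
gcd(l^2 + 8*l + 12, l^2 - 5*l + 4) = 1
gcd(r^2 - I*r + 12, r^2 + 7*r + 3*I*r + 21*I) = r + 3*I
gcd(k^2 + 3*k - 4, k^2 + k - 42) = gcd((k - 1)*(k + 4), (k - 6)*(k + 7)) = 1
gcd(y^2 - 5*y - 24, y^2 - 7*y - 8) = y - 8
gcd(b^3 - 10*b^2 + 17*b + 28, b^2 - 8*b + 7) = b - 7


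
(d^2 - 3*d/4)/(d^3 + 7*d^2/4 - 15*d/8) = 2/(2*d + 5)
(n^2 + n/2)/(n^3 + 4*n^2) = (n + 1/2)/(n*(n + 4))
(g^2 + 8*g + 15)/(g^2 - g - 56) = (g^2 + 8*g + 15)/(g^2 - g - 56)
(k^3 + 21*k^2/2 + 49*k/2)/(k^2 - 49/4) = 2*k*(k + 7)/(2*k - 7)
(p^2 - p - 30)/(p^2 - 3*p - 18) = (p + 5)/(p + 3)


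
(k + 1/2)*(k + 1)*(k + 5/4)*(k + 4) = k^4 + 27*k^3/4 + 107*k^2/8 + 81*k/8 + 5/2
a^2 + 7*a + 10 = (a + 2)*(a + 5)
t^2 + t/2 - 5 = (t - 2)*(t + 5/2)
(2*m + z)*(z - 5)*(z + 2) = 2*m*z^2 - 6*m*z - 20*m + z^3 - 3*z^2 - 10*z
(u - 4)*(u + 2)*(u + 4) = u^3 + 2*u^2 - 16*u - 32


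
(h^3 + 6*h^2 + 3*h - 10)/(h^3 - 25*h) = (h^2 + h - 2)/(h*(h - 5))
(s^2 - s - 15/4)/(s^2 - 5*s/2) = (s + 3/2)/s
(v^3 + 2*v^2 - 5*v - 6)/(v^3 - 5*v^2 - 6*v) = (v^2 + v - 6)/(v*(v - 6))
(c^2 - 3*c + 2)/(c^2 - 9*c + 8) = (c - 2)/(c - 8)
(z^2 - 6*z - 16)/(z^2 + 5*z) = (z^2 - 6*z - 16)/(z*(z + 5))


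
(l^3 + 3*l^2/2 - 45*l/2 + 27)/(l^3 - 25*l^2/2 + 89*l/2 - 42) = (l^2 + 3*l - 18)/(l^2 - 11*l + 28)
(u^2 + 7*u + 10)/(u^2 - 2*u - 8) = (u + 5)/(u - 4)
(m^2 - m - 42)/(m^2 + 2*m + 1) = (m^2 - m - 42)/(m^2 + 2*m + 1)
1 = 1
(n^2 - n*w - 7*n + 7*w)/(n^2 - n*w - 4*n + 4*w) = (n - 7)/(n - 4)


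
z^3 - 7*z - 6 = (z - 3)*(z + 1)*(z + 2)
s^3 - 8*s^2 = s^2*(s - 8)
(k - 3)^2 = k^2 - 6*k + 9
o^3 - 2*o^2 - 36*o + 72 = (o - 6)*(o - 2)*(o + 6)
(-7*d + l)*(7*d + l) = -49*d^2 + l^2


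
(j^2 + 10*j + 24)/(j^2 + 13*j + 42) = (j + 4)/(j + 7)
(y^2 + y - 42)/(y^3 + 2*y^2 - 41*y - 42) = 1/(y + 1)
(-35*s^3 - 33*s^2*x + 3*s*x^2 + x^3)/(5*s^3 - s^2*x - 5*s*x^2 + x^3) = (7*s + x)/(-s + x)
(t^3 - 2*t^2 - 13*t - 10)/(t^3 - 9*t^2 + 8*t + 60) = (t + 1)/(t - 6)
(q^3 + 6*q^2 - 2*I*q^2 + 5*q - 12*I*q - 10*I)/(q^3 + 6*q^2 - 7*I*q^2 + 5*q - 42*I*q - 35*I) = (q - 2*I)/(q - 7*I)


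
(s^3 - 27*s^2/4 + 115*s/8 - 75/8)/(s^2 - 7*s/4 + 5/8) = (2*s^2 - 11*s + 15)/(2*s - 1)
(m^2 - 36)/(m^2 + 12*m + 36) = (m - 6)/(m + 6)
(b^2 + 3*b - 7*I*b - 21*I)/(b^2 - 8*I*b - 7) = (b + 3)/(b - I)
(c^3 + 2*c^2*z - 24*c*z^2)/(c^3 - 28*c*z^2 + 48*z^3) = c/(c - 2*z)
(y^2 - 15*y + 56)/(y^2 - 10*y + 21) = (y - 8)/(y - 3)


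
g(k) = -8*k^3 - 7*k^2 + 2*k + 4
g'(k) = -24*k^2 - 14*k + 2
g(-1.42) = 9.95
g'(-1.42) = -26.51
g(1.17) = -16.06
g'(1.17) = -47.23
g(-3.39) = 228.44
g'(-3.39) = -226.35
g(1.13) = -14.22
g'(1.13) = -44.47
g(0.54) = 1.78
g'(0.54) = -12.56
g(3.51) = -421.17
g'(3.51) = -342.82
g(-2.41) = 70.50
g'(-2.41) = -103.65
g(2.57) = -172.89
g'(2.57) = -192.50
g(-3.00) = 151.00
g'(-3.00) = -172.00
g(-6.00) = 1468.00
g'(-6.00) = -778.00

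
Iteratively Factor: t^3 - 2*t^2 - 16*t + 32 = (t - 4)*(t^2 + 2*t - 8) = (t - 4)*(t - 2)*(t + 4)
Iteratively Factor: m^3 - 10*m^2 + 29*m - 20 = (m - 1)*(m^2 - 9*m + 20) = (m - 5)*(m - 1)*(m - 4)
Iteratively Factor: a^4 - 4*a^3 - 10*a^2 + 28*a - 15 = (a - 5)*(a^3 + a^2 - 5*a + 3) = (a - 5)*(a - 1)*(a^2 + 2*a - 3) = (a - 5)*(a - 1)*(a + 3)*(a - 1)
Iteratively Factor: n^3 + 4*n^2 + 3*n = (n)*(n^2 + 4*n + 3) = n*(n + 3)*(n + 1)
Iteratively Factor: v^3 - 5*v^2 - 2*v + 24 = (v + 2)*(v^2 - 7*v + 12) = (v - 3)*(v + 2)*(v - 4)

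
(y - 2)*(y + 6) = y^2 + 4*y - 12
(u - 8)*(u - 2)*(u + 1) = u^3 - 9*u^2 + 6*u + 16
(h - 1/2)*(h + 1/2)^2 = h^3 + h^2/2 - h/4 - 1/8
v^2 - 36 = (v - 6)*(v + 6)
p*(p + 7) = p^2 + 7*p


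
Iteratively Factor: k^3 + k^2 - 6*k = (k + 3)*(k^2 - 2*k) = (k - 2)*(k + 3)*(k)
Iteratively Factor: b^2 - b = (b - 1)*(b)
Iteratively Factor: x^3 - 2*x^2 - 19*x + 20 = (x + 4)*(x^2 - 6*x + 5) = (x - 1)*(x + 4)*(x - 5)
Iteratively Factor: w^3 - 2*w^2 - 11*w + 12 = (w - 4)*(w^2 + 2*w - 3) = (w - 4)*(w - 1)*(w + 3)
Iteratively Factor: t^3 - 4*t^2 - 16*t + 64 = (t + 4)*(t^2 - 8*t + 16) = (t - 4)*(t + 4)*(t - 4)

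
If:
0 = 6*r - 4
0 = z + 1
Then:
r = 2/3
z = -1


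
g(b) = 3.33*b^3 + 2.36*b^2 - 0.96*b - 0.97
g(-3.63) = -125.67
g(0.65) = 0.32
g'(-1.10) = 5.94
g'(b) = 9.99*b^2 + 4.72*b - 0.96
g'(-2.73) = 60.61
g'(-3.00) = 74.79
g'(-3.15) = 83.30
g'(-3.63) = 113.54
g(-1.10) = -1.49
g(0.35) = -0.87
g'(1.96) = 46.67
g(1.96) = 31.29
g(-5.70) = -535.51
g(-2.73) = -48.51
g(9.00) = 2609.12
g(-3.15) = -78.61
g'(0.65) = 6.33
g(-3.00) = -66.76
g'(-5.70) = 296.71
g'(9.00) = 850.71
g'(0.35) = 1.92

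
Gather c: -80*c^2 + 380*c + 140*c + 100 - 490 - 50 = -80*c^2 + 520*c - 440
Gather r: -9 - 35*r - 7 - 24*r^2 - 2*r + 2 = -24*r^2 - 37*r - 14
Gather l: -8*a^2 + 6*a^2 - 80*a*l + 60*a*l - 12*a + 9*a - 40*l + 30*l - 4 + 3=-2*a^2 - 3*a + l*(-20*a - 10) - 1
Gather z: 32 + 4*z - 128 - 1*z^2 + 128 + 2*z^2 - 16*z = z^2 - 12*z + 32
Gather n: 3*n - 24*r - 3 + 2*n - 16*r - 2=5*n - 40*r - 5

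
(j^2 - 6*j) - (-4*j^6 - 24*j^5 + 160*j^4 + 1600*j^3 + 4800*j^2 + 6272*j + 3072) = 4*j^6 + 24*j^5 - 160*j^4 - 1600*j^3 - 4799*j^2 - 6278*j - 3072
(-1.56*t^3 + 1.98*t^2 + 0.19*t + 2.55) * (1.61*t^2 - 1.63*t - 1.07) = -2.5116*t^5 + 5.7306*t^4 - 1.2523*t^3 + 1.6772*t^2 - 4.3598*t - 2.7285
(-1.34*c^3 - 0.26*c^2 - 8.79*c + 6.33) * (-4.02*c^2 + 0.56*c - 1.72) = 5.3868*c^5 + 0.2948*c^4 + 37.495*c^3 - 29.9218*c^2 + 18.6636*c - 10.8876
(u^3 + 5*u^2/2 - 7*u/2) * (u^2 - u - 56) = u^5 + 3*u^4/2 - 62*u^3 - 273*u^2/2 + 196*u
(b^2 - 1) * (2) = 2*b^2 - 2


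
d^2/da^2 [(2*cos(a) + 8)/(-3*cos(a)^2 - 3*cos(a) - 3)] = 4*(9*(1 - cos(2*a))^2*cos(a) + 15*(1 - cos(2*a))^2 - 74*cos(a) - 14*cos(2*a) + 12*cos(3*a) - 2*cos(5*a) - 66)/(3*(2*cos(a) + cos(2*a) + 3)^3)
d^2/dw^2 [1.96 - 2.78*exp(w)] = -2.78*exp(w)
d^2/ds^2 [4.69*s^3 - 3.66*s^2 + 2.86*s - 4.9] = 28.14*s - 7.32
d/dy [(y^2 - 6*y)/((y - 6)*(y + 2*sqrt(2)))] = 2*sqrt(2)/(y^2 + 4*sqrt(2)*y + 8)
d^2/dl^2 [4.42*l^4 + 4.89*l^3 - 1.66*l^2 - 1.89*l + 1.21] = 53.04*l^2 + 29.34*l - 3.32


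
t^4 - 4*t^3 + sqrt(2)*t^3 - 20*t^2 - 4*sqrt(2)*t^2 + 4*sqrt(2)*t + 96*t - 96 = (t - 2)^2*(t - 3*sqrt(2))*(t + 4*sqrt(2))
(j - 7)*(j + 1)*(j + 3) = j^3 - 3*j^2 - 25*j - 21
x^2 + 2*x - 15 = (x - 3)*(x + 5)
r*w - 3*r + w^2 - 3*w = (r + w)*(w - 3)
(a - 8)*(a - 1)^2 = a^3 - 10*a^2 + 17*a - 8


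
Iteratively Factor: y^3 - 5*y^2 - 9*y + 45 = (y + 3)*(y^2 - 8*y + 15) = (y - 5)*(y + 3)*(y - 3)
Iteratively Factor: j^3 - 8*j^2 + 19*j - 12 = (j - 3)*(j^2 - 5*j + 4) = (j - 4)*(j - 3)*(j - 1)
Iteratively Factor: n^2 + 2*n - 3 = (n - 1)*(n + 3)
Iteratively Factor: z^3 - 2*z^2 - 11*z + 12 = (z - 1)*(z^2 - z - 12) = (z - 1)*(z + 3)*(z - 4)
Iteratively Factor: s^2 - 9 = (s + 3)*(s - 3)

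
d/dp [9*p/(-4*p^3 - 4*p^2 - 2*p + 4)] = 9*(2*p^3 + p^2 + 1)/(4*p^6 + 8*p^5 + 8*p^4 - 4*p^3 - 7*p^2 - 4*p + 4)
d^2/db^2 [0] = 0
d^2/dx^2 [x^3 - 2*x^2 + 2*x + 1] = 6*x - 4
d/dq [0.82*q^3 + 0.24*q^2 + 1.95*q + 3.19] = 2.46*q^2 + 0.48*q + 1.95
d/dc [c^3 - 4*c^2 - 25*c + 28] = 3*c^2 - 8*c - 25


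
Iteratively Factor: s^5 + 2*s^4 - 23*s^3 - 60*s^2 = (s)*(s^4 + 2*s^3 - 23*s^2 - 60*s) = s*(s - 5)*(s^3 + 7*s^2 + 12*s) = s^2*(s - 5)*(s^2 + 7*s + 12) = s^2*(s - 5)*(s + 4)*(s + 3)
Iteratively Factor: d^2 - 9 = (d + 3)*(d - 3)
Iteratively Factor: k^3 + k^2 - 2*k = (k + 2)*(k^2 - k) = (k - 1)*(k + 2)*(k)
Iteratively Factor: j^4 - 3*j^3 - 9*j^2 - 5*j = (j - 5)*(j^3 + 2*j^2 + j) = j*(j - 5)*(j^2 + 2*j + 1) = j*(j - 5)*(j + 1)*(j + 1)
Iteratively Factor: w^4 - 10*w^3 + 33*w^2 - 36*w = (w)*(w^3 - 10*w^2 + 33*w - 36) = w*(w - 3)*(w^2 - 7*w + 12) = w*(w - 3)^2*(w - 4)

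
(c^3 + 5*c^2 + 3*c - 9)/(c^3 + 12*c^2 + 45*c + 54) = (c - 1)/(c + 6)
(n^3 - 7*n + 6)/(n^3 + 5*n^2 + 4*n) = (n^3 - 7*n + 6)/(n*(n^2 + 5*n + 4))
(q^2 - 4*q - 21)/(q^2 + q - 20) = (q^2 - 4*q - 21)/(q^2 + q - 20)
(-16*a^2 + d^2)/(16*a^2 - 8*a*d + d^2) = (-4*a - d)/(4*a - d)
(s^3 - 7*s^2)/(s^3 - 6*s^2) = (s - 7)/(s - 6)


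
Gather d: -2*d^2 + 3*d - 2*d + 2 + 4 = -2*d^2 + d + 6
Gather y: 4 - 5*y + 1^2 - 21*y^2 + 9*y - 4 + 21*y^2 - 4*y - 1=0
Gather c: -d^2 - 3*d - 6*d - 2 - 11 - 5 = -d^2 - 9*d - 18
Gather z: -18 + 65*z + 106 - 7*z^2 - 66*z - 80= -7*z^2 - z + 8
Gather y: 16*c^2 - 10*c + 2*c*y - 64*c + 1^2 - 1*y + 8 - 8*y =16*c^2 - 74*c + y*(2*c - 9) + 9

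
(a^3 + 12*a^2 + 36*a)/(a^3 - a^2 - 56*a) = (a^2 + 12*a + 36)/(a^2 - a - 56)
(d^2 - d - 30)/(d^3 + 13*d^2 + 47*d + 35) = (d - 6)/(d^2 + 8*d + 7)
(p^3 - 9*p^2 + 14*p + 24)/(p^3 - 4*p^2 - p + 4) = (p - 6)/(p - 1)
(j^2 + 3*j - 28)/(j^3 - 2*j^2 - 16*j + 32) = (j + 7)/(j^2 + 2*j - 8)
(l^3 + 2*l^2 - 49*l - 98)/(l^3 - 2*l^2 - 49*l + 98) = (l + 2)/(l - 2)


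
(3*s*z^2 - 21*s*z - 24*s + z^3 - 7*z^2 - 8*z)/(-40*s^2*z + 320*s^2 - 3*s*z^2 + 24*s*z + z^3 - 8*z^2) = (3*s*z + 3*s + z^2 + z)/(-40*s^2 - 3*s*z + z^2)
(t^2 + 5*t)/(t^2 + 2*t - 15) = t/(t - 3)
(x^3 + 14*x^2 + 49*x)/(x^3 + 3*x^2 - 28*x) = (x + 7)/(x - 4)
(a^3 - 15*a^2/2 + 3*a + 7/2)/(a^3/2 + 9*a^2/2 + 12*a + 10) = (2*a^3 - 15*a^2 + 6*a + 7)/(a^3 + 9*a^2 + 24*a + 20)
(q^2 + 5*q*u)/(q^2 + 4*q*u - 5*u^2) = q/(q - u)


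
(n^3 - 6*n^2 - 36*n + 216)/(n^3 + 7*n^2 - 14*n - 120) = (n^2 - 12*n + 36)/(n^2 + n - 20)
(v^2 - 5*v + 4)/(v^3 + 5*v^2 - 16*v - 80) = (v - 1)/(v^2 + 9*v + 20)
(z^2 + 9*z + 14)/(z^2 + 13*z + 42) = (z + 2)/(z + 6)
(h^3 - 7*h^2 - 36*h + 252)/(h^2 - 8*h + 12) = (h^2 - h - 42)/(h - 2)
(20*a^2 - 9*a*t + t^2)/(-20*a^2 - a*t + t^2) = (-4*a + t)/(4*a + t)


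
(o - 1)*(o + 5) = o^2 + 4*o - 5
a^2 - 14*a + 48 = (a - 8)*(a - 6)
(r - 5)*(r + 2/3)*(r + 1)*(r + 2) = r^4 - 4*r^3/3 - 43*r^2/3 - 56*r/3 - 20/3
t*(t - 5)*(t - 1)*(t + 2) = t^4 - 4*t^3 - 7*t^2 + 10*t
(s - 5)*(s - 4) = s^2 - 9*s + 20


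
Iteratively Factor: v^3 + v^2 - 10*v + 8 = (v - 1)*(v^2 + 2*v - 8) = (v - 1)*(v + 4)*(v - 2)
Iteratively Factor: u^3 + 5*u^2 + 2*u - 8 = (u + 2)*(u^2 + 3*u - 4) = (u - 1)*(u + 2)*(u + 4)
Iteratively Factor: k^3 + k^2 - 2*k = (k + 2)*(k^2 - k) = (k - 1)*(k + 2)*(k)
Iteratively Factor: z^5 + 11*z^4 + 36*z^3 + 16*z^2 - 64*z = (z + 4)*(z^4 + 7*z^3 + 8*z^2 - 16*z) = (z - 1)*(z + 4)*(z^3 + 8*z^2 + 16*z) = z*(z - 1)*(z + 4)*(z^2 + 8*z + 16) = z*(z - 1)*(z + 4)^2*(z + 4)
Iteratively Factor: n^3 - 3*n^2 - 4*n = (n - 4)*(n^2 + n) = n*(n - 4)*(n + 1)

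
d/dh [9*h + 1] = 9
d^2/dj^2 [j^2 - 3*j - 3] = 2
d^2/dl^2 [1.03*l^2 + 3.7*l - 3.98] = 2.06000000000000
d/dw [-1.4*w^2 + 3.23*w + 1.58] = 3.23 - 2.8*w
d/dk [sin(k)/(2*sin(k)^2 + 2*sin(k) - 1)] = (cos(2*k) - 2)*cos(k)/(2*sin(k) - cos(2*k))^2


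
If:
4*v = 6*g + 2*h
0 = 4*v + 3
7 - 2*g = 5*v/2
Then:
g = 71/16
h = -237/16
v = -3/4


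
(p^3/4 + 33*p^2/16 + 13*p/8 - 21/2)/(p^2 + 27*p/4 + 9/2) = (4*p^2 + 9*p - 28)/(4*(4*p + 3))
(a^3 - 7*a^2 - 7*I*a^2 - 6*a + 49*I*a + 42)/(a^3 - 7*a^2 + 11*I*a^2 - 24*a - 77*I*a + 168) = (a^2 - 7*I*a - 6)/(a^2 + 11*I*a - 24)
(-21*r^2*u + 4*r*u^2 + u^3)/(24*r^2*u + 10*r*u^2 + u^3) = (-21*r^2 + 4*r*u + u^2)/(24*r^2 + 10*r*u + u^2)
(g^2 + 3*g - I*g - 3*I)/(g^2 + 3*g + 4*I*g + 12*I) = (g - I)/(g + 4*I)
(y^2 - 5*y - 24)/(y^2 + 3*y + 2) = (y^2 - 5*y - 24)/(y^2 + 3*y + 2)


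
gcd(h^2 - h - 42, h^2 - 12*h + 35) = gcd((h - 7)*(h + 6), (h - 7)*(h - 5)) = h - 7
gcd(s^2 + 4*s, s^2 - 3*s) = s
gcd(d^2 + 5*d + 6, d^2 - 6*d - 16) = d + 2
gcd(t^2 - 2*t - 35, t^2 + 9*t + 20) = t + 5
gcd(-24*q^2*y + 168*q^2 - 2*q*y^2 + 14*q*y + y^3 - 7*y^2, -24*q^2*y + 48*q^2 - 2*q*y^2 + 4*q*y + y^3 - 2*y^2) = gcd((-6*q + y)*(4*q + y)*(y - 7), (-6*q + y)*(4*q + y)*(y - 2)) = -24*q^2 - 2*q*y + y^2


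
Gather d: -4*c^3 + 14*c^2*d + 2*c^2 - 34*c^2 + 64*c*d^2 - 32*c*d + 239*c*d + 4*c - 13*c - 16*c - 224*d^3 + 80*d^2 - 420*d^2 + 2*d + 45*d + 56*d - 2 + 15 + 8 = -4*c^3 - 32*c^2 - 25*c - 224*d^3 + d^2*(64*c - 340) + d*(14*c^2 + 207*c + 103) + 21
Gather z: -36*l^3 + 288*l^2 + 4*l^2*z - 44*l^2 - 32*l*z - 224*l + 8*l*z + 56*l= -36*l^3 + 244*l^2 - 168*l + z*(4*l^2 - 24*l)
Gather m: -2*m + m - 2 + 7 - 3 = 2 - m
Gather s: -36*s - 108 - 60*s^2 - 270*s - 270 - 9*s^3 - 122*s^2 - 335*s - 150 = -9*s^3 - 182*s^2 - 641*s - 528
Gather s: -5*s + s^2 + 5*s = s^2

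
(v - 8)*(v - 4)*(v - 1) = v^3 - 13*v^2 + 44*v - 32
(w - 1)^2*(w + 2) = w^3 - 3*w + 2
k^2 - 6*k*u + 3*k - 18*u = (k + 3)*(k - 6*u)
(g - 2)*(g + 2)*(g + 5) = g^3 + 5*g^2 - 4*g - 20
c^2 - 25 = (c - 5)*(c + 5)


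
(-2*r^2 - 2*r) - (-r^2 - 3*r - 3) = -r^2 + r + 3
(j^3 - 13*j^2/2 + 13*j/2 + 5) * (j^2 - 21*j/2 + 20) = j^5 - 17*j^4 + 379*j^3/4 - 773*j^2/4 + 155*j/2 + 100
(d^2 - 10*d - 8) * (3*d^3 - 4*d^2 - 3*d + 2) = 3*d^5 - 34*d^4 + 13*d^3 + 64*d^2 + 4*d - 16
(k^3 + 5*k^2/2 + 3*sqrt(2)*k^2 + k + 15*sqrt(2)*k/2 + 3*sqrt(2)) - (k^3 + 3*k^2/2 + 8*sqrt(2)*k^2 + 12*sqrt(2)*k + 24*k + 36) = -5*sqrt(2)*k^2 + k^2 - 23*k - 9*sqrt(2)*k/2 - 36 + 3*sqrt(2)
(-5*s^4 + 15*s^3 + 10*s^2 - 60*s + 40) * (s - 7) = -5*s^5 + 50*s^4 - 95*s^3 - 130*s^2 + 460*s - 280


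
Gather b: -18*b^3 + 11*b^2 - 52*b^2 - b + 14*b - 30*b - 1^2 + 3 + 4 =-18*b^3 - 41*b^2 - 17*b + 6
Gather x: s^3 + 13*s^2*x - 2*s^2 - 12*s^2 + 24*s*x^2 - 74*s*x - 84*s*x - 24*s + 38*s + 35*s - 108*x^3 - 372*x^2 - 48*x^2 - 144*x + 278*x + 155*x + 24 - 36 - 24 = s^3 - 14*s^2 + 49*s - 108*x^3 + x^2*(24*s - 420) + x*(13*s^2 - 158*s + 289) - 36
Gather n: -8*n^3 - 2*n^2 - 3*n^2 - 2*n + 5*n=-8*n^3 - 5*n^2 + 3*n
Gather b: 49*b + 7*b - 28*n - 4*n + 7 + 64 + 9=56*b - 32*n + 80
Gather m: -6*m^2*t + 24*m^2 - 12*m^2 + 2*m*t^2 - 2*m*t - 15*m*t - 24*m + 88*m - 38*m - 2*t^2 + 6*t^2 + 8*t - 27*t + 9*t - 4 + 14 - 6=m^2*(12 - 6*t) + m*(2*t^2 - 17*t + 26) + 4*t^2 - 10*t + 4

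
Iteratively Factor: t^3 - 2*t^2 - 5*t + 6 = (t - 1)*(t^2 - t - 6) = (t - 1)*(t + 2)*(t - 3)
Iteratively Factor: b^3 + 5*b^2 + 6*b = (b + 2)*(b^2 + 3*b) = (b + 2)*(b + 3)*(b)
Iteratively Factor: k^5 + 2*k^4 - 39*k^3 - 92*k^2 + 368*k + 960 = (k - 4)*(k^4 + 6*k^3 - 15*k^2 - 152*k - 240) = (k - 4)*(k + 3)*(k^3 + 3*k^2 - 24*k - 80) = (k - 4)*(k + 3)*(k + 4)*(k^2 - k - 20) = (k - 5)*(k - 4)*(k + 3)*(k + 4)*(k + 4)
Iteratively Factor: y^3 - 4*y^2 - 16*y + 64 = (y + 4)*(y^2 - 8*y + 16) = (y - 4)*(y + 4)*(y - 4)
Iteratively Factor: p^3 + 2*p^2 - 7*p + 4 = (p - 1)*(p^2 + 3*p - 4) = (p - 1)^2*(p + 4)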